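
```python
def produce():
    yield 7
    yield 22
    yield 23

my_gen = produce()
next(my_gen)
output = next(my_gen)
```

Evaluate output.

Step 1: produce() creates a generator.
Step 2: next(my_gen) yields 7 (consumed and discarded).
Step 3: next(my_gen) yields 22, assigned to output.
Therefore output = 22.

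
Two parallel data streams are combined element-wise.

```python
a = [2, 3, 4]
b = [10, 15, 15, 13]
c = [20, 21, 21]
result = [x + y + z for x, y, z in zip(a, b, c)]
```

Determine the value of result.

Step 1: zip three lists (truncates to shortest, len=3):
  2 + 10 + 20 = 32
  3 + 15 + 21 = 39
  4 + 15 + 21 = 40
Therefore result = [32, 39, 40].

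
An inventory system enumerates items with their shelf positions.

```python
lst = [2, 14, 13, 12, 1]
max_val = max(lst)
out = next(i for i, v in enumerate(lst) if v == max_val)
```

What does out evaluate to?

Step 1: max([2, 14, 13, 12, 1]) = 14.
Step 2: Find first index where value == 14:
  Index 0: 2 != 14
  Index 1: 14 == 14, found!
Therefore out = 1.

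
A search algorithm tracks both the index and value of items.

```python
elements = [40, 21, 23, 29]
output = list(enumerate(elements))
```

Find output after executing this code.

Step 1: enumerate pairs each element with its index:
  (0, 40)
  (1, 21)
  (2, 23)
  (3, 29)
Therefore output = [(0, 40), (1, 21), (2, 23), (3, 29)].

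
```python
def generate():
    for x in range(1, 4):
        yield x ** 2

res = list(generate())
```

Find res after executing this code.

Step 1: For each x in range(1, 4), yield x**2:
  x=1: yield 1**2 = 1
  x=2: yield 2**2 = 4
  x=3: yield 3**2 = 9
Therefore res = [1, 4, 9].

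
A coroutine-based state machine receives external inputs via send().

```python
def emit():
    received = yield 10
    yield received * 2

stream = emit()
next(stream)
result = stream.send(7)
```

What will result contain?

Step 1: next(stream) advances to first yield, producing 10.
Step 2: send(7) resumes, received = 7.
Step 3: yield received * 2 = 7 * 2 = 14.
Therefore result = 14.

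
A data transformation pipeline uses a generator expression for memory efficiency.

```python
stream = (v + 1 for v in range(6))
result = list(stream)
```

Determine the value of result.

Step 1: For each v in range(6), compute v+1:
  v=0: 0+1 = 1
  v=1: 1+1 = 2
  v=2: 2+1 = 3
  v=3: 3+1 = 4
  v=4: 4+1 = 5
  v=5: 5+1 = 6
Therefore result = [1, 2, 3, 4, 5, 6].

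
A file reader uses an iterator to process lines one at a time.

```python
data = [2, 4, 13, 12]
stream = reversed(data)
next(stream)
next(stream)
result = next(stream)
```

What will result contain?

Step 1: reversed([2, 4, 13, 12]) gives iterator: [12, 13, 4, 2].
Step 2: First next() = 12, second next() = 13.
Step 3: Third next() = 4.
Therefore result = 4.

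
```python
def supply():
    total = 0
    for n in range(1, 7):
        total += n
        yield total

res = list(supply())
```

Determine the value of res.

Step 1: Generator accumulates running sum:
  n=1: total = 1, yield 1
  n=2: total = 3, yield 3
  n=3: total = 6, yield 6
  n=4: total = 10, yield 10
  n=5: total = 15, yield 15
  n=6: total = 21, yield 21
Therefore res = [1, 3, 6, 10, 15, 21].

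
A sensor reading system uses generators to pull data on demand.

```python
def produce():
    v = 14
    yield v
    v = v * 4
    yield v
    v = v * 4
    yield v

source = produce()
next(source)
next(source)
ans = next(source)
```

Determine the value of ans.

Step 1: Trace through generator execution:
  Yield 1: v starts at 14, yield 14
  Yield 2: v = 14 * 4 = 56, yield 56
  Yield 3: v = 56 * 4 = 224, yield 224
Step 2: First next() gets 14, second next() gets the second value, third next() yields 224.
Therefore ans = 224.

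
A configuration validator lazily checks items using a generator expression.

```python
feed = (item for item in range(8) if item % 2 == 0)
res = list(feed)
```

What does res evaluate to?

Step 1: Filter range(8) keeping only even values:
  item=0: even, included
  item=1: odd, excluded
  item=2: even, included
  item=3: odd, excluded
  item=4: even, included
  item=5: odd, excluded
  item=6: even, included
  item=7: odd, excluded
Therefore res = [0, 2, 4, 6].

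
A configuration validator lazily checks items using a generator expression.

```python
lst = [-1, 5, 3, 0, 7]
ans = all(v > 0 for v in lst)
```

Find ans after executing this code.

Step 1: Check v > 0 for each element in [-1, 5, 3, 0, 7]:
  -1 > 0: False
  5 > 0: True
  3 > 0: True
  0 > 0: False
  7 > 0: True
Step 2: all() returns False.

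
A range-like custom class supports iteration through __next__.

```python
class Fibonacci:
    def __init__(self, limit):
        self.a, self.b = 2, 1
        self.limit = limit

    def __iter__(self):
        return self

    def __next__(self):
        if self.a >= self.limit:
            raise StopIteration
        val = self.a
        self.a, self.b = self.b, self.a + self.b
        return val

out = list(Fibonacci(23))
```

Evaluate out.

Step 1: Fibonacci-like sequence (a=2, b=1) until >= 23:
  Yield 2, then a,b = 1,3
  Yield 1, then a,b = 3,4
  Yield 3, then a,b = 4,7
  Yield 4, then a,b = 7,11
  Yield 7, then a,b = 11,18
  Yield 11, then a,b = 18,29
  Yield 18, then a,b = 29,47
Step 2: 29 >= 23, stop.
Therefore out = [2, 1, 3, 4, 7, 11, 18].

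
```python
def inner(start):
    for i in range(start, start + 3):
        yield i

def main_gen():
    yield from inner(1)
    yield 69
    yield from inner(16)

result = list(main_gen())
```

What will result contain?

Step 1: main_gen() delegates to inner(1):
  yield 1
  yield 2
  yield 3
Step 2: yield 69
Step 3: Delegates to inner(16):
  yield 16
  yield 17
  yield 18
Therefore result = [1, 2, 3, 69, 16, 17, 18].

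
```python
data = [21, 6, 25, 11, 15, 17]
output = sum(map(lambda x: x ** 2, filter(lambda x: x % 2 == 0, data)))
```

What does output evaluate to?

Step 1: Filter even numbers from [21, 6, 25, 11, 15, 17]: [6]
Step 2: Square each: [36]
Step 3: Sum = 36.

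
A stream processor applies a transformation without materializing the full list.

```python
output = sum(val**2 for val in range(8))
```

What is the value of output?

Step 1: Compute val**2 for each val in range(8):
  val=0: 0**2 = 0
  val=1: 1**2 = 1
  val=2: 2**2 = 4
  val=3: 3**2 = 9
  val=4: 4**2 = 16
  val=5: 5**2 = 25
  val=6: 6**2 = 36
  val=7: 7**2 = 49
Step 2: sum = 0 + 1 + 4 + 9 + 16 + 25 + 36 + 49 = 140.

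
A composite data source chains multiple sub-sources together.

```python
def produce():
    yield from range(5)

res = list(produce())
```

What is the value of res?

Step 1: yield from delegates to the iterable, yielding each element.
Step 2: Collected values: [0, 1, 2, 3, 4].
Therefore res = [0, 1, 2, 3, 4].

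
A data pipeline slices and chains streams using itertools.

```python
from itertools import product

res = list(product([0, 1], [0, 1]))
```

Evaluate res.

Step 1: product([0, 1], [0, 1]) gives all pairs:
  (0, 0)
  (0, 1)
  (1, 0)
  (1, 1)
Therefore res = [(0, 0), (0, 1), (1, 0), (1, 1)].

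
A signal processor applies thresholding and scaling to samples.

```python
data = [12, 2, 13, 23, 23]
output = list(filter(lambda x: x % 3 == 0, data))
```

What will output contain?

Step 1: Filter elements divisible by 3:
  12 % 3 = 0: kept
  2 % 3 = 2: removed
  13 % 3 = 1: removed
  23 % 3 = 2: removed
  23 % 3 = 2: removed
Therefore output = [12].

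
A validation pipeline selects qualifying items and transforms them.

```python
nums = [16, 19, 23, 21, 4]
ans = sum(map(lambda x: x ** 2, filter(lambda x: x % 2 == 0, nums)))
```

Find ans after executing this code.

Step 1: Filter even numbers from [16, 19, 23, 21, 4]: [16, 4]
Step 2: Square each: [256, 16]
Step 3: Sum = 272.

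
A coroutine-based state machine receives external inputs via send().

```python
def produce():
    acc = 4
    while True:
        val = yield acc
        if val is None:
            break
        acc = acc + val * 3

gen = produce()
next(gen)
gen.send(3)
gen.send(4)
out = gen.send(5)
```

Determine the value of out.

Step 1: next() -> yield acc=4.
Step 2: send(3) -> val=3, acc = 4 + 3*3 = 13, yield 13.
Step 3: send(4) -> val=4, acc = 13 + 4*3 = 25, yield 25.
Step 4: send(5) -> val=5, acc = 25 + 5*3 = 40, yield 40.
Therefore out = 40.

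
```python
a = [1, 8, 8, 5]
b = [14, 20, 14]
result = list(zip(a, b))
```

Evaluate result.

Step 1: zip stops at shortest (len(a)=4, len(b)=3):
  Index 0: (1, 14)
  Index 1: (8, 20)
  Index 2: (8, 14)
Step 2: Last element of a (5) has no pair, dropped.
Therefore result = [(1, 14), (8, 20), (8, 14)].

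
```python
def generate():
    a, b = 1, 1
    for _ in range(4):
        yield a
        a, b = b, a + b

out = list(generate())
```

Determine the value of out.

Step 1: Fibonacci-like sequence starting with a=1, b=1:
  Iteration 1: yield a=1, then a,b = 1,2
  Iteration 2: yield a=1, then a,b = 2,3
  Iteration 3: yield a=2, then a,b = 3,5
  Iteration 4: yield a=3, then a,b = 5,8
Therefore out = [1, 1, 2, 3].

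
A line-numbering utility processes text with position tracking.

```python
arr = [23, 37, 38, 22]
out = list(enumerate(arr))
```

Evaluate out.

Step 1: enumerate pairs each element with its index:
  (0, 23)
  (1, 37)
  (2, 38)
  (3, 22)
Therefore out = [(0, 23), (1, 37), (2, 38), (3, 22)].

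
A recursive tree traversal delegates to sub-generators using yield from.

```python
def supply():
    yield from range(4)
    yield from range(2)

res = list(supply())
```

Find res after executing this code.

Step 1: Trace yields in order:
  yield 0
  yield 1
  yield 2
  yield 3
  yield 0
  yield 1
Therefore res = [0, 1, 2, 3, 0, 1].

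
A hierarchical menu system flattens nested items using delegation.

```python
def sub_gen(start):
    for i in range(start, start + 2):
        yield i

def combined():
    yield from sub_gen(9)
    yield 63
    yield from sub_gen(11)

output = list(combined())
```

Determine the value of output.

Step 1: combined() delegates to sub_gen(9):
  yield 9
  yield 10
Step 2: yield 63
Step 3: Delegates to sub_gen(11):
  yield 11
  yield 12
Therefore output = [9, 10, 63, 11, 12].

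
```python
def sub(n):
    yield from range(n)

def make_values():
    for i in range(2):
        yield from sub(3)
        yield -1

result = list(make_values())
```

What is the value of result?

Step 1: For each i in range(2):
  i=0: yield from sub(3) -> [0, 1, 2], then yield -1
  i=1: yield from sub(3) -> [0, 1, 2], then yield -1
Therefore result = [0, 1, 2, -1, 0, 1, 2, -1].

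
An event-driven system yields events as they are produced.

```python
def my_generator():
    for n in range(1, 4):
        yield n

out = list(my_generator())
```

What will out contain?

Step 1: The generator yields each value from range(1, 4).
Step 2: list() consumes all yields: [1, 2, 3].
Therefore out = [1, 2, 3].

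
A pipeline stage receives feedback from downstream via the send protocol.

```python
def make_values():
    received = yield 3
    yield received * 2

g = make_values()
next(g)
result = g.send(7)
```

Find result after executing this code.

Step 1: next(g) advances to first yield, producing 3.
Step 2: send(7) resumes, received = 7.
Step 3: yield received * 2 = 7 * 2 = 14.
Therefore result = 14.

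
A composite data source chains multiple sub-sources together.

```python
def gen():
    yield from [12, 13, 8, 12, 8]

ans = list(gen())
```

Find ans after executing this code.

Step 1: yield from delegates to the iterable, yielding each element.
Step 2: Collected values: [12, 13, 8, 12, 8].
Therefore ans = [12, 13, 8, 12, 8].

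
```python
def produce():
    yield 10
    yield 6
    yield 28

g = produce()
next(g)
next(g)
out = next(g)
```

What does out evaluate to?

Step 1: produce() creates a generator.
Step 2: next(g) yields 10 (consumed and discarded).
Step 3: next(g) yields 6 (consumed and discarded).
Step 4: next(g) yields 28, assigned to out.
Therefore out = 28.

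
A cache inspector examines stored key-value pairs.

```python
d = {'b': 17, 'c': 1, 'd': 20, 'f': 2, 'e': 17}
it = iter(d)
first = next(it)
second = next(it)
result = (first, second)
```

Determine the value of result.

Step 1: iter(d) iterates over keys: ['b', 'c', 'd', 'f', 'e'].
Step 2: first = next(it) = 'b', second = next(it) = 'c'.
Therefore result = ('b', 'c').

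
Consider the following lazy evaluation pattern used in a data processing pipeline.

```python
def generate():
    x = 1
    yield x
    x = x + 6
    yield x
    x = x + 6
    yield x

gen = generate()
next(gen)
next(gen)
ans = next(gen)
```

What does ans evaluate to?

Step 1: Trace through generator execution:
  Yield 1: x starts at 1, yield 1
  Yield 2: x = 1 + 6 = 7, yield 7
  Yield 3: x = 7 + 6 = 13, yield 13
Step 2: First next() gets 1, second next() gets the second value, third next() yields 13.
Therefore ans = 13.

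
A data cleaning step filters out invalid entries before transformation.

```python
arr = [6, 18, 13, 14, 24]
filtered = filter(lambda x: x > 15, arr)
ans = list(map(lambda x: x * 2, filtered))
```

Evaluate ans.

Step 1: Filter arr for elements > 15:
  6: removed
  18: kept
  13: removed
  14: removed
  24: kept
Step 2: Map x * 2 on filtered [18, 24]:
  18 -> 36
  24 -> 48
Therefore ans = [36, 48].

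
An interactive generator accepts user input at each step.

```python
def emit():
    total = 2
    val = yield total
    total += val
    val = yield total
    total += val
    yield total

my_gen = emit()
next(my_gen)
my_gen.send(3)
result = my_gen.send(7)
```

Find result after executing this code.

Step 1: next() -> yield total=2.
Step 2: send(3) -> val=3, total = 2+3 = 5, yield 5.
Step 3: send(7) -> val=7, total = 5+7 = 12, yield 12.
Therefore result = 12.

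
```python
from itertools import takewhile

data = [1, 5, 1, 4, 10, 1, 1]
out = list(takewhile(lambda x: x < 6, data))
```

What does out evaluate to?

Step 1: takewhile stops at first element >= 6:
  1 < 6: take
  5 < 6: take
  1 < 6: take
  4 < 6: take
  10 >= 6: stop
Therefore out = [1, 5, 1, 4].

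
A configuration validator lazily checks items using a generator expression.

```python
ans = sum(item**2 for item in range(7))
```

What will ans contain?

Step 1: Compute item**2 for each item in range(7):
  item=0: 0**2 = 0
  item=1: 1**2 = 1
  item=2: 2**2 = 4
  item=3: 3**2 = 9
  item=4: 4**2 = 16
  item=5: 5**2 = 25
  item=6: 6**2 = 36
Step 2: sum = 0 + 1 + 4 + 9 + 16 + 25 + 36 = 91.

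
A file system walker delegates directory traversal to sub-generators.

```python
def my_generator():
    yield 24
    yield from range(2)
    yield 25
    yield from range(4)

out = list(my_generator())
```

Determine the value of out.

Step 1: Trace yields in order:
  yield 24
  yield 0
  yield 1
  yield 25
  yield 0
  yield 1
  yield 2
  yield 3
Therefore out = [24, 0, 1, 25, 0, 1, 2, 3].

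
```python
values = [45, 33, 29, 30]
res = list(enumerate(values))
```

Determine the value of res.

Step 1: enumerate pairs each element with its index:
  (0, 45)
  (1, 33)
  (2, 29)
  (3, 30)
Therefore res = [(0, 45), (1, 33), (2, 29), (3, 30)].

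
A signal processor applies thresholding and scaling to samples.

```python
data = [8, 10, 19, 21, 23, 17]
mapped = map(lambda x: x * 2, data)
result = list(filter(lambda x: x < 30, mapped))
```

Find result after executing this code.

Step 1: Map x * 2:
  8 -> 16
  10 -> 20
  19 -> 38
  21 -> 42
  23 -> 46
  17 -> 34
Step 2: Filter for < 30:
  16: kept
  20: kept
  38: removed
  42: removed
  46: removed
  34: removed
Therefore result = [16, 20].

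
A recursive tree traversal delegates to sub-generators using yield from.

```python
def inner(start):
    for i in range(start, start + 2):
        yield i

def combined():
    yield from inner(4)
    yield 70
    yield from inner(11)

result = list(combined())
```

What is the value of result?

Step 1: combined() delegates to inner(4):
  yield 4
  yield 5
Step 2: yield 70
Step 3: Delegates to inner(11):
  yield 11
  yield 12
Therefore result = [4, 5, 70, 11, 12].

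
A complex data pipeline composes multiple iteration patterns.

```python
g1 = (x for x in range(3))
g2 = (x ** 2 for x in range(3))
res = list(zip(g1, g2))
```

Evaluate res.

Step 1: g1 produces [0, 1, 2].
Step 2: g2 produces [0, 1, 4].
Step 3: zip pairs them: [(0, 0), (1, 1), (2, 4)].
Therefore res = [(0, 0), (1, 1), (2, 4)].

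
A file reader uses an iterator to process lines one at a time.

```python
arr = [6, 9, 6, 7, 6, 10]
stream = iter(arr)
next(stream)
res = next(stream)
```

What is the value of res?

Step 1: Create iterator over [6, 9, 6, 7, 6, 10].
Step 2: next() consumes 6.
Step 3: next() returns 9.
Therefore res = 9.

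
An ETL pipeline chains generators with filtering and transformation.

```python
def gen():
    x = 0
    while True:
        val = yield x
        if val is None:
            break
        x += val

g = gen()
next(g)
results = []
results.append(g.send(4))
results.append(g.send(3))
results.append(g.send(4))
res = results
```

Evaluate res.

Step 1: next(g) -> yield 0.
Step 2: send(4) -> x = 4, yield 4.
Step 3: send(3) -> x = 7, yield 7.
Step 4: send(4) -> x = 11, yield 11.
Therefore res = [4, 7, 11].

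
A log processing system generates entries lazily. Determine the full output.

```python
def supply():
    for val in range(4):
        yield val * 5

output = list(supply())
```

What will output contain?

Step 1: For each val in range(4), yield val * 5:
  val=0: yield 0 * 5 = 0
  val=1: yield 1 * 5 = 5
  val=2: yield 2 * 5 = 10
  val=3: yield 3 * 5 = 15
Therefore output = [0, 5, 10, 15].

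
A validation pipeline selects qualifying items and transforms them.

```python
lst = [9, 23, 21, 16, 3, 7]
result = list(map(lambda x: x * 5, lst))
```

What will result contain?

Step 1: Apply lambda x: x * 5 to each element:
  9 -> 45
  23 -> 115
  21 -> 105
  16 -> 80
  3 -> 15
  7 -> 35
Therefore result = [45, 115, 105, 80, 15, 35].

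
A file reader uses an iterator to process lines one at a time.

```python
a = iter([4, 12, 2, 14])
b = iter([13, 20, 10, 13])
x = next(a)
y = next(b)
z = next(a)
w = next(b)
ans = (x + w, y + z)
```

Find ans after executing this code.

Step 1: a iterates [4, 12, 2, 14], b iterates [13, 20, 10, 13].
Step 2: x = next(a) = 4, y = next(b) = 13.
Step 3: z = next(a) = 12, w = next(b) = 20.
Step 4: ans = (4 + 20, 13 + 12) = (24, 25).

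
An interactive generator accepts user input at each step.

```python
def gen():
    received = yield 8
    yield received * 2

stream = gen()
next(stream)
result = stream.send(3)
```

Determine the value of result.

Step 1: next(stream) advances to first yield, producing 8.
Step 2: send(3) resumes, received = 3.
Step 3: yield received * 2 = 3 * 2 = 6.
Therefore result = 6.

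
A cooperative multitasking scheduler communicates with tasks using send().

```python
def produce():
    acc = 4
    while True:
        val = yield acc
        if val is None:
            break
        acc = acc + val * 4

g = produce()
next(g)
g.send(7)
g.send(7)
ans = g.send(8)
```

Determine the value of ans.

Step 1: next() -> yield acc=4.
Step 2: send(7) -> val=7, acc = 4 + 7*4 = 32, yield 32.
Step 3: send(7) -> val=7, acc = 32 + 7*4 = 60, yield 60.
Step 4: send(8) -> val=8, acc = 60 + 8*4 = 92, yield 92.
Therefore ans = 92.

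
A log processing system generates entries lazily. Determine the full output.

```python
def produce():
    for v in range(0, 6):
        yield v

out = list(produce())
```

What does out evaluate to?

Step 1: The generator yields each value from range(0, 6).
Step 2: list() consumes all yields: [0, 1, 2, 3, 4, 5].
Therefore out = [0, 1, 2, 3, 4, 5].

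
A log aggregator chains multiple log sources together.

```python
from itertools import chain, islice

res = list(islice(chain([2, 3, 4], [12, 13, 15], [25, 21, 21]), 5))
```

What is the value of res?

Step 1: chain([2, 3, 4], [12, 13, 15], [25, 21, 21]) = [2, 3, 4, 12, 13, 15, 25, 21, 21].
Step 2: islice takes first 5 elements: [2, 3, 4, 12, 13].
Therefore res = [2, 3, 4, 12, 13].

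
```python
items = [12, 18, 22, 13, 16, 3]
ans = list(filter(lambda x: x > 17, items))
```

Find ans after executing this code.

Step 1: Filter elements > 17:
  12: removed
  18: kept
  22: kept
  13: removed
  16: removed
  3: removed
Therefore ans = [18, 22].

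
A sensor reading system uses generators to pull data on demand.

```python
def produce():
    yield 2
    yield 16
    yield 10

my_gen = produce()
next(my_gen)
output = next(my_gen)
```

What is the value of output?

Step 1: produce() creates a generator.
Step 2: next(my_gen) yields 2 (consumed and discarded).
Step 3: next(my_gen) yields 16, assigned to output.
Therefore output = 16.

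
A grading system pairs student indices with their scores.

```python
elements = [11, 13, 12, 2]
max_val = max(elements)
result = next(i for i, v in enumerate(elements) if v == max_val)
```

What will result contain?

Step 1: max([11, 13, 12, 2]) = 13.
Step 2: Find first index where value == 13:
  Index 0: 11 != 13
  Index 1: 13 == 13, found!
Therefore result = 1.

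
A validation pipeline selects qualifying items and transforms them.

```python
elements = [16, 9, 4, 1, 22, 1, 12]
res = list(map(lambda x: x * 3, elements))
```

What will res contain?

Step 1: Apply lambda x: x * 3 to each element:
  16 -> 48
  9 -> 27
  4 -> 12
  1 -> 3
  22 -> 66
  1 -> 3
  12 -> 36
Therefore res = [48, 27, 12, 3, 66, 3, 36].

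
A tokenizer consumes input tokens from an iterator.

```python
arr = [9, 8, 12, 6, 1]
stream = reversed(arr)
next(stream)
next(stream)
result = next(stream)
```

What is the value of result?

Step 1: reversed([9, 8, 12, 6, 1]) gives iterator: [1, 6, 12, 8, 9].
Step 2: First next() = 1, second next() = 6.
Step 3: Third next() = 12.
Therefore result = 12.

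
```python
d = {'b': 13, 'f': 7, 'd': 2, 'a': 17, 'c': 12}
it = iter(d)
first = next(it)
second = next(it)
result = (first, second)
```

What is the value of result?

Step 1: iter(d) iterates over keys: ['b', 'f', 'd', 'a', 'c'].
Step 2: first = next(it) = 'b', second = next(it) = 'f'.
Therefore result = ('b', 'f').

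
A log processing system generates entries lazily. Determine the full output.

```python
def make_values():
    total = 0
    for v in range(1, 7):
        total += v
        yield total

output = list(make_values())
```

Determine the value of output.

Step 1: Generator accumulates running sum:
  v=1: total = 1, yield 1
  v=2: total = 3, yield 3
  v=3: total = 6, yield 6
  v=4: total = 10, yield 10
  v=5: total = 15, yield 15
  v=6: total = 21, yield 21
Therefore output = [1, 3, 6, 10, 15, 21].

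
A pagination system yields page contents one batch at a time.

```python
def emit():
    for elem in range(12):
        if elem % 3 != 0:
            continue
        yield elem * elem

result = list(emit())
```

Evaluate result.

Step 1: Only yield elem**2 when elem is divisible by 3:
  elem=0: 0 % 3 == 0, yield 0**2 = 0
  elem=3: 3 % 3 == 0, yield 3**2 = 9
  elem=6: 6 % 3 == 0, yield 6**2 = 36
  elem=9: 9 % 3 == 0, yield 9**2 = 81
Therefore result = [0, 9, 36, 81].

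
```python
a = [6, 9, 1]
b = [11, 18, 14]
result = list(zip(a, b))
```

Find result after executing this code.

Step 1: zip pairs elements at same index:
  Index 0: (6, 11)
  Index 1: (9, 18)
  Index 2: (1, 14)
Therefore result = [(6, 11), (9, 18), (1, 14)].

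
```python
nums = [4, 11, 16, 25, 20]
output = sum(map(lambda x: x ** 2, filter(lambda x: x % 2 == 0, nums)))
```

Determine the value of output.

Step 1: Filter even numbers from [4, 11, 16, 25, 20]: [4, 16, 20]
Step 2: Square each: [16, 256, 400]
Step 3: Sum = 672.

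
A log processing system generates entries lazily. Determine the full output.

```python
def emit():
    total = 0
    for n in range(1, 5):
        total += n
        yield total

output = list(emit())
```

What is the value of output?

Step 1: Generator accumulates running sum:
  n=1: total = 1, yield 1
  n=2: total = 3, yield 3
  n=3: total = 6, yield 6
  n=4: total = 10, yield 10
Therefore output = [1, 3, 6, 10].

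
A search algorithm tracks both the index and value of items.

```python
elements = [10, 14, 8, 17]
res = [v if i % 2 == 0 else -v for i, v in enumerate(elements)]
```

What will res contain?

Step 1: For each (i, v), keep v if i is even, negate if odd:
  i=0 (even): keep 10
  i=1 (odd): negate to -14
  i=2 (even): keep 8
  i=3 (odd): negate to -17
Therefore res = [10, -14, 8, -17].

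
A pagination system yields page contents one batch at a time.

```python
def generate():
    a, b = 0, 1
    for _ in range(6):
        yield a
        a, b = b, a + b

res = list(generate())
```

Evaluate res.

Step 1: Fibonacci-like sequence starting with a=0, b=1:
  Iteration 1: yield a=0, then a,b = 1,1
  Iteration 2: yield a=1, then a,b = 1,2
  Iteration 3: yield a=1, then a,b = 2,3
  Iteration 4: yield a=2, then a,b = 3,5
  Iteration 5: yield a=3, then a,b = 5,8
  Iteration 6: yield a=5, then a,b = 8,13
Therefore res = [0, 1, 1, 2, 3, 5].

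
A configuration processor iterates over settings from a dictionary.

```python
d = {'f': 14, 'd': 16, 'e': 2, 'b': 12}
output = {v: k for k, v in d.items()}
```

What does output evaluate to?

Step 1: Invert dict (swap keys and values):
  'f': 14 -> 14: 'f'
  'd': 16 -> 16: 'd'
  'e': 2 -> 2: 'e'
  'b': 12 -> 12: 'b'
Therefore output = {14: 'f', 16: 'd', 2: 'e', 12: 'b'}.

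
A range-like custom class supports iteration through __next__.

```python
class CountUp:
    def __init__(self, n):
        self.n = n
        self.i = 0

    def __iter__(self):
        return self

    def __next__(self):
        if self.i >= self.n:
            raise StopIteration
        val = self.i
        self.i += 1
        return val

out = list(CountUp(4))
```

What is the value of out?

Step 1: CountUp(4) creates an iterator counting 0 to 3.
Step 2: list() consumes all values: [0, 1, 2, 3].
Therefore out = [0, 1, 2, 3].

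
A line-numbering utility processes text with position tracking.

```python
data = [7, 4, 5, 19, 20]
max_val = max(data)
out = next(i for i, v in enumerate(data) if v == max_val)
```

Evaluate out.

Step 1: max([7, 4, 5, 19, 20]) = 20.
Step 2: Find first index where value == 20:
  Index 0: 7 != 20
  Index 1: 4 != 20
  Index 2: 5 != 20
  Index 3: 19 != 20
  Index 4: 20 == 20, found!
Therefore out = 4.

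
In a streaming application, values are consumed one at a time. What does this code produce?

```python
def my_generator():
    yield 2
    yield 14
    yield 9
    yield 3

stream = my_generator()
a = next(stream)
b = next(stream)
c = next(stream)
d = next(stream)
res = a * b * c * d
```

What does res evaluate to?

Step 1: Create generator and consume all values:
  a = next(stream) = 2
  b = next(stream) = 14
  c = next(stream) = 9
  d = next(stream) = 3
Step 2: res = 2 * 14 * 9 * 3 = 756.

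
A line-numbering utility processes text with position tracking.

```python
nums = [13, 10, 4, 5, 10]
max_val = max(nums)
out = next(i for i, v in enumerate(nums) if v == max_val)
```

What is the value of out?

Step 1: max([13, 10, 4, 5, 10]) = 13.
Step 2: Find first index where value == 13:
  Index 0: 13 == 13, found!
Therefore out = 0.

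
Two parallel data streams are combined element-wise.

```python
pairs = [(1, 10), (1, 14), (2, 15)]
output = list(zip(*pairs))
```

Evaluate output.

Step 1: zip(*pairs) transposes: unzips [(1, 10), (1, 14), (2, 15)] into separate sequences.
Step 2: First elements: (1, 1, 2), second elements: (10, 14, 15).
Therefore output = [(1, 1, 2), (10, 14, 15)].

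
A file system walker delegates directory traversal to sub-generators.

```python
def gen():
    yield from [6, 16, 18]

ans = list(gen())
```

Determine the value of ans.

Step 1: yield from delegates to the iterable, yielding each element.
Step 2: Collected values: [6, 16, 18].
Therefore ans = [6, 16, 18].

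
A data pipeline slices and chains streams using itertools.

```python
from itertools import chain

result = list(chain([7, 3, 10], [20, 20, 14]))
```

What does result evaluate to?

Step 1: chain() concatenates iterables: [7, 3, 10] + [20, 20, 14].
Therefore result = [7, 3, 10, 20, 20, 14].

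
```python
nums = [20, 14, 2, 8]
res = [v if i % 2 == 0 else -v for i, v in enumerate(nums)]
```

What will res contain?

Step 1: For each (i, v), keep v if i is even, negate if odd:
  i=0 (even): keep 20
  i=1 (odd): negate to -14
  i=2 (even): keep 2
  i=3 (odd): negate to -8
Therefore res = [20, -14, 2, -8].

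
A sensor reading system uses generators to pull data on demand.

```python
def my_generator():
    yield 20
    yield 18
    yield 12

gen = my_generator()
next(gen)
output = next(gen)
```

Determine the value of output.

Step 1: my_generator() creates a generator.
Step 2: next(gen) yields 20 (consumed and discarded).
Step 3: next(gen) yields 18, assigned to output.
Therefore output = 18.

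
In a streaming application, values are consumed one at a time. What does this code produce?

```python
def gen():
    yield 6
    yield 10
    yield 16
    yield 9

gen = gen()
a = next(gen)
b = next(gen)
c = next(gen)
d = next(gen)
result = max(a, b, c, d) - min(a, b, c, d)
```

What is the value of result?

Step 1: Create generator and consume all values:
  a = next(gen) = 6
  b = next(gen) = 10
  c = next(gen) = 16
  d = next(gen) = 9
Step 2: max = 16, min = 6, result = 16 - 6 = 10.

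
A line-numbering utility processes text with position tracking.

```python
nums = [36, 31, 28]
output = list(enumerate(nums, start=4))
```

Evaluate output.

Step 1: enumerate with start=4:
  (4, 36)
  (5, 31)
  (6, 28)
Therefore output = [(4, 36), (5, 31), (6, 28)].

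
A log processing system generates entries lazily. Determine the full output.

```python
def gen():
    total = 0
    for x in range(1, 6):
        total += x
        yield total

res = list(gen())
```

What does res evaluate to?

Step 1: Generator accumulates running sum:
  x=1: total = 1, yield 1
  x=2: total = 3, yield 3
  x=3: total = 6, yield 6
  x=4: total = 10, yield 10
  x=5: total = 15, yield 15
Therefore res = [1, 3, 6, 10, 15].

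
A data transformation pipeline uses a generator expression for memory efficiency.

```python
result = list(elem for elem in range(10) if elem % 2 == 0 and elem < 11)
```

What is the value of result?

Step 1: Filter range(10) where elem % 2 == 0 and elem < 11:
  elem=0: both conditions met, included
  elem=1: excluded (1 % 2 != 0)
  elem=2: both conditions met, included
  elem=3: excluded (3 % 2 != 0)
  elem=4: both conditions met, included
  elem=5: excluded (5 % 2 != 0)
  elem=6: both conditions met, included
  elem=7: excluded (7 % 2 != 0)
  elem=8: both conditions met, included
  elem=9: excluded (9 % 2 != 0)
Therefore result = [0, 2, 4, 6, 8].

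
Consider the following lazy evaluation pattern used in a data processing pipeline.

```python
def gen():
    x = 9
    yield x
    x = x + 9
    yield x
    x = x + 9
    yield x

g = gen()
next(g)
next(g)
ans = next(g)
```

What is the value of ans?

Step 1: Trace through generator execution:
  Yield 1: x starts at 9, yield 9
  Yield 2: x = 9 + 9 = 18, yield 18
  Yield 3: x = 18 + 9 = 27, yield 27
Step 2: First next() gets 9, second next() gets the second value, third next() yields 27.
Therefore ans = 27.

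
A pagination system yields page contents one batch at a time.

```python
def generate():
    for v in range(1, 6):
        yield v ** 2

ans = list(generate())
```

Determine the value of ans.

Step 1: For each v in range(1, 6), yield v**2:
  v=1: yield 1**2 = 1
  v=2: yield 2**2 = 4
  v=3: yield 3**2 = 9
  v=4: yield 4**2 = 16
  v=5: yield 5**2 = 25
Therefore ans = [1, 4, 9, 16, 25].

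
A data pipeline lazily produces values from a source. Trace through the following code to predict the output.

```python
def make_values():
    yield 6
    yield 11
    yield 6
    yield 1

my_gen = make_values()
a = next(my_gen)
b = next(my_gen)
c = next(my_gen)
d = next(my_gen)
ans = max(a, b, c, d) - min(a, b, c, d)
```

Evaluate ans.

Step 1: Create generator and consume all values:
  a = next(my_gen) = 6
  b = next(my_gen) = 11
  c = next(my_gen) = 6
  d = next(my_gen) = 1
Step 2: max = 11, min = 1, ans = 11 - 1 = 10.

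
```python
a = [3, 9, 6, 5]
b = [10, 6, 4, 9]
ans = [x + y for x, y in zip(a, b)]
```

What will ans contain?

Step 1: Add corresponding elements:
  3 + 10 = 13
  9 + 6 = 15
  6 + 4 = 10
  5 + 9 = 14
Therefore ans = [13, 15, 10, 14].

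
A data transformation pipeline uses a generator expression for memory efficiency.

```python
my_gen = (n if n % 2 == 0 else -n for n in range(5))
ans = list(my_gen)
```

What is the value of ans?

Step 1: For each n in range(5), yield n if even, else -n:
  n=0: even, yield 0
  n=1: odd, yield -1
  n=2: even, yield 2
  n=3: odd, yield -3
  n=4: even, yield 4
Therefore ans = [0, -1, 2, -3, 4].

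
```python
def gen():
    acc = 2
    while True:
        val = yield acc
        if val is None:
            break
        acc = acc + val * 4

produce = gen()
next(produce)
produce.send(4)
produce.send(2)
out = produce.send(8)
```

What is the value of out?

Step 1: next() -> yield acc=2.
Step 2: send(4) -> val=4, acc = 2 + 4*4 = 18, yield 18.
Step 3: send(2) -> val=2, acc = 18 + 2*4 = 26, yield 26.
Step 4: send(8) -> val=8, acc = 26 + 8*4 = 58, yield 58.
Therefore out = 58.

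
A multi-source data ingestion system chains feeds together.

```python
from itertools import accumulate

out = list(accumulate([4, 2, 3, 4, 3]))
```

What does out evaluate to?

Step 1: accumulate computes running sums:
  + 4 = 4
  + 2 = 6
  + 3 = 9
  + 4 = 13
  + 3 = 16
Therefore out = [4, 6, 9, 13, 16].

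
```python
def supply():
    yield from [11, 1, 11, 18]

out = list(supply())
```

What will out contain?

Step 1: yield from delegates to the iterable, yielding each element.
Step 2: Collected values: [11, 1, 11, 18].
Therefore out = [11, 1, 11, 18].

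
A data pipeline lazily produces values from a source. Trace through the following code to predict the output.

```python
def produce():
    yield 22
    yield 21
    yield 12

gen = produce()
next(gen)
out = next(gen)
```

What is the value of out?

Step 1: produce() creates a generator.
Step 2: next(gen) yields 22 (consumed and discarded).
Step 3: next(gen) yields 21, assigned to out.
Therefore out = 21.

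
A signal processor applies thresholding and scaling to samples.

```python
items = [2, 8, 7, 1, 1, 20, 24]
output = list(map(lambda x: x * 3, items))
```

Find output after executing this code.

Step 1: Apply lambda x: x * 3 to each element:
  2 -> 6
  8 -> 24
  7 -> 21
  1 -> 3
  1 -> 3
  20 -> 60
  24 -> 72
Therefore output = [6, 24, 21, 3, 3, 60, 72].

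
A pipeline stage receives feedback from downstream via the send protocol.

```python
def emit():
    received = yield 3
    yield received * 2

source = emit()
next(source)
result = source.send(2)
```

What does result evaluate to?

Step 1: next(source) advances to first yield, producing 3.
Step 2: send(2) resumes, received = 2.
Step 3: yield received * 2 = 2 * 2 = 4.
Therefore result = 4.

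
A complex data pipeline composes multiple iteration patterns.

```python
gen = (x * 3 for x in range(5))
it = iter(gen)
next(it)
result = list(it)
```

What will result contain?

Step 1: Generator produces [0, 3, 6, 9, 12].
Step 2: next(it) consumes first element (0).
Step 3: list(it) collects remaining: [3, 6, 9, 12].
Therefore result = [3, 6, 9, 12].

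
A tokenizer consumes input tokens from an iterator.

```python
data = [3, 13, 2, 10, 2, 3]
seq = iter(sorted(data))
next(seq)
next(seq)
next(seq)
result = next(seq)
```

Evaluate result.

Step 1: sorted([3, 13, 2, 10, 2, 3]) = [2, 2, 3, 3, 10, 13].
Step 2: Create iterator and skip 3 elements.
Step 3: next() returns 3.
Therefore result = 3.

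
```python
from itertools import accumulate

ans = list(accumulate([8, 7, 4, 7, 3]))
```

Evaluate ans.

Step 1: accumulate computes running sums:
  + 8 = 8
  + 7 = 15
  + 4 = 19
  + 7 = 26
  + 3 = 29
Therefore ans = [8, 15, 19, 26, 29].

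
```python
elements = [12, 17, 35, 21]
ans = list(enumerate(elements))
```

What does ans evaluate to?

Step 1: enumerate pairs each element with its index:
  (0, 12)
  (1, 17)
  (2, 35)
  (3, 21)
Therefore ans = [(0, 12), (1, 17), (2, 35), (3, 21)].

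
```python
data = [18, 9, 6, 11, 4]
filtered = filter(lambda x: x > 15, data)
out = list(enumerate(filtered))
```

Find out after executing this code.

Step 1: Filter [18, 9, 6, 11, 4] for > 15: [18].
Step 2: enumerate re-indexes from 0: [(0, 18)].
Therefore out = [(0, 18)].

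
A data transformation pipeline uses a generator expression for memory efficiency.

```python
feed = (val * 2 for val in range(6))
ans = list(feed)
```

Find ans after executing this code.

Step 1: For each val in range(6), compute val*2:
  val=0: 0*2 = 0
  val=1: 1*2 = 2
  val=2: 2*2 = 4
  val=3: 3*2 = 6
  val=4: 4*2 = 8
  val=5: 5*2 = 10
Therefore ans = [0, 2, 4, 6, 8, 10].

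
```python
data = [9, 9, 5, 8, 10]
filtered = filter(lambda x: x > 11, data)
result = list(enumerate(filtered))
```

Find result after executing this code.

Step 1: Filter [9, 9, 5, 8, 10] for > 11: [].
Step 2: enumerate re-indexes from 0: [].
Therefore result = [].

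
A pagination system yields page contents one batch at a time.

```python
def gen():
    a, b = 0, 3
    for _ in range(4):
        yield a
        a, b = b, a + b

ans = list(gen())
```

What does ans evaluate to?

Step 1: Fibonacci-like sequence starting with a=0, b=3:
  Iteration 1: yield a=0, then a,b = 3,3
  Iteration 2: yield a=3, then a,b = 3,6
  Iteration 3: yield a=3, then a,b = 6,9
  Iteration 4: yield a=6, then a,b = 9,15
Therefore ans = [0, 3, 3, 6].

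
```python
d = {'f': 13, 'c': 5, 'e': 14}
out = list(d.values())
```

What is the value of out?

Step 1: d.values() returns the dictionary values in insertion order.
Therefore out = [13, 5, 14].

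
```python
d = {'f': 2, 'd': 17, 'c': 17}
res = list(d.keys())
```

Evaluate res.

Step 1: d.keys() returns the dictionary keys in insertion order.
Therefore res = ['f', 'd', 'c'].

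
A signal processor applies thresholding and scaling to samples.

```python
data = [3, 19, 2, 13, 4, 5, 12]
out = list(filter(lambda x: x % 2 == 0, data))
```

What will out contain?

Step 1: Filter elements divisible by 2:
  3 % 2 = 1: removed
  19 % 2 = 1: removed
  2 % 2 = 0: kept
  13 % 2 = 1: removed
  4 % 2 = 0: kept
  5 % 2 = 1: removed
  12 % 2 = 0: kept
Therefore out = [2, 4, 12].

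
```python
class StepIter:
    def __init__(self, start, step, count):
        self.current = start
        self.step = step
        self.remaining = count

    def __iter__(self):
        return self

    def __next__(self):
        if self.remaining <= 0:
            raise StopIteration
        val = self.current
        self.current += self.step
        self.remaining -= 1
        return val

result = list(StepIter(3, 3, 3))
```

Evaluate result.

Step 1: StepIter starts at 3, increments by 3, for 3 steps:
  Yield 3, then current += 3
  Yield 6, then current += 3
  Yield 9, then current += 3
Therefore result = [3, 6, 9].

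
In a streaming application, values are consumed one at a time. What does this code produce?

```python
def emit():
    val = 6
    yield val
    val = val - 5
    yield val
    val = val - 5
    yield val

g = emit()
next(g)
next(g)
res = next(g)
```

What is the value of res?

Step 1: Trace through generator execution:
  Yield 1: val starts at 6, yield 6
  Yield 2: val = 6 - 5 = 1, yield 1
  Yield 3: val = 1 - 5 = -4, yield -4
Step 2: First next() gets 6, second next() gets the second value, third next() yields -4.
Therefore res = -4.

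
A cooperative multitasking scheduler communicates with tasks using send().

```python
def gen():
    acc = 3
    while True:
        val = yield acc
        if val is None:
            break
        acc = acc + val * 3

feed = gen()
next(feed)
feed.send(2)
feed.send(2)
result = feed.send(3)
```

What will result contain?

Step 1: next() -> yield acc=3.
Step 2: send(2) -> val=2, acc = 3 + 2*3 = 9, yield 9.
Step 3: send(2) -> val=2, acc = 9 + 2*3 = 15, yield 15.
Step 4: send(3) -> val=3, acc = 15 + 3*3 = 24, yield 24.
Therefore result = 24.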